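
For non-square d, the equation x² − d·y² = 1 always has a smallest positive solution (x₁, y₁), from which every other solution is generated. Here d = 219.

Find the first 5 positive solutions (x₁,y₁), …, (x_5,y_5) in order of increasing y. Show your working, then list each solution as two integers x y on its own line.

d=219: √d = [14; 1,3,1,28] (ℓ=4, even), read p_3/q_3
a_0=14:  p_0=14·1+0=14,  q_0=14·0+1=1
a_1=1:  p_1=1·14+1=15,  q_1=1·1+0=1
a_2=3:  p_2=3·15+14=59,  q_2=3·1+1=4
a_3=1:  p_3=1·59+15=74,  q_3=1·4+1=5
→ (74, 5).  Check: 74²=5476, 219·5²=5475, difference 1.
k=2:  x_2 = 74·74+219·5·5 = 10951,  y_2 = 74·5+5·74 = 740
k=3:  x_3 = 74·10951+219·5·740 = 1620674,  y_3 = 74·740+5·10951 = 109515
k=4:  x_4 = 74·1620674+219·5·109515 = 239848801,  y_4 = 74·109515+5·1620674 = 16207480
k=5:  x_5 = 74·239848801+219·5·16207480 = 35496001874,  y_5 = 74·16207480+5·239848801 = 2398597525

74 5
10951 740
1620674 109515
239848801 16207480
35496001874 2398597525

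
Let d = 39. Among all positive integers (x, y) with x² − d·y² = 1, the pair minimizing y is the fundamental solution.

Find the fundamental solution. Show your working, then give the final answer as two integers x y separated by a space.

√39 = [6; 4,12, …], period ℓ=2 (even) → k=1
k=0  a_k=6  p_k/q_k = 6/1
k=1  a_k=4  p_k/q_k = 25/4
(x₁, y₁) = (25, 4);  25² − 39·4² = 1 ✓

25 4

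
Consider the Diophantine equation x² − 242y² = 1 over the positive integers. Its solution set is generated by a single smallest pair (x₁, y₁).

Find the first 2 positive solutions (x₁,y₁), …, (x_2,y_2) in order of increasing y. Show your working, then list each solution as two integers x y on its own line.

√242 → a₀=15, period (1,1,3,1,14,1,3,1,1,30); ℓ=10 even so k=9
k=0  a_k=15  p_k/q_k = 15/1
…
k=8  a_k=1  p_k/q_k = 10905/701
k=9  a_k=1  p_k/q_k = 19601/1260
fundamental: x₁=19601, y₁=1260  (since 384199201 − 242·1587600 = 1)
n=2: (19601,1260)∘(19601,1260) = (19601·19601+242·1260·1260, 19601·1260+1260·19601) = (768398401,49394520)

19601 1260
768398401 49394520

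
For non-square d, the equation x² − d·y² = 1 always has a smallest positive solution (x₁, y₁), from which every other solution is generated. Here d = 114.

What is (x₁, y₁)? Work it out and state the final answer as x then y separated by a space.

1025 96

[10; 1,2,10,2,1,20] for √114; ℓ=6 ⇒ convergent index 5
step 0: (10, 1)  from 10·(1,0) + (0,1)
step 1: (11, 1)  from 1·(10,1) + (1,0)
step 2: (32, 3)  from 2·(11,1) + (10,1)
step 3: (331, 31)  from 10·(32,3) + (11,1)
step 4: (694, 65)  from 2·(331,31) + (32,3)
step 5: (1025, 96)  from 1·(694,65) + (331,31)
(x₁, y₁) = (1025, 96);  1025² − 114·96² = 1 ✓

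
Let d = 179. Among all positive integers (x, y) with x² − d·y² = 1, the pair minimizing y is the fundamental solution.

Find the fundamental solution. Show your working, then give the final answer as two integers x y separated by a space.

d=179: √d = [13; 2,1,1,1,3,…,1,2,26] (ℓ=14, even), read p_13/q_13
i=0: a=13 ⇒ p=13, q=1
i=1: a=2 ⇒ p=27, q=2
…
i=3: a=1 ⇒ p=67, q=5
…
i=6: a=5 ⇒ p=2047, q=153
i=7: a=13 ⇒ p=26999, q=2018
…
i=9: a=3 ⇒ p=438125, q=32747
…
i=12: a=1 ⇒ p=1588459, q=118727
i=13: a=2 ⇒ p=4190210, q=313191
fundamental: x₁=4190210, y₁=313191  (since 17557859844100 − 179·98088602481 = 1)

4190210 313191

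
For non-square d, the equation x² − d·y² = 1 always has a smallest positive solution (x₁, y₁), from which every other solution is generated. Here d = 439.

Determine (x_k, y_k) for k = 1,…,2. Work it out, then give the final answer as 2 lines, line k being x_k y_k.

440 21
387199 18480

[20; 1,19,1,40] for √439; ℓ=4 ⇒ convergent index 3
a_0=20:  p_0=20·1+0=20,  q_0=20·0+1=1
a_1=1:  p_1=1·20+1=21,  q_1=1·1+0=1
a_2=19:  p_2=19·21+20=419,  q_2=19·1+1=20
a_3=1:  p_3=1·419+21=440,  q_3=1·20+1=21
(x₁, y₁) = (440, 21);  440² − 439·21² = 1 ✓
k=2:  x_2 = 440·440+439·21·21 = 387199,  y_2 = 440·21+21·440 = 18480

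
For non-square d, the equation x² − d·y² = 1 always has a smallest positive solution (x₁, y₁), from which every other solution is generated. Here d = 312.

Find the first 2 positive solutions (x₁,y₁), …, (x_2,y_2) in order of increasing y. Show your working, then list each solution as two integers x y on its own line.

53 3
5617 318

√312 → a₀=17, period (1,1,1,34); ℓ=4 even so k=3
k=0  a_k=17  p_k/q_k = 17/1
…
k=2  a_k=1  p_k/q_k = 35/2
k=3  a_k=1  p_k/q_k = 53/3
fundamental: x₁=53, y₁=3  (since 2809 − 312·9 = 1)
k=2:  x_2 = 53·53+312·3·3 = 5617,  y_2 = 53·3+3·53 = 318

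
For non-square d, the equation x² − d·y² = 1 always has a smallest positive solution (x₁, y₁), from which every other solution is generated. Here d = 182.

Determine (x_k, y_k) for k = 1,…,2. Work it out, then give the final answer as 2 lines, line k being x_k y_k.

27 2
1457 108

√182 = [13; 2,26, …], period ℓ=2 (even) → k=1
a_0=13:  p_0=13·1+0=13,  q_0=13·0+1=1
a_1=2:  p_1=2·13+1=27,  q_1=2·1+0=2
fundamental: x₁=27, y₁=2  (since 729 − 182·4 = 1)
n=2: (27,2)∘(27,2) = (27·27+182·2·2, 27·2+2·27) = (1457,108)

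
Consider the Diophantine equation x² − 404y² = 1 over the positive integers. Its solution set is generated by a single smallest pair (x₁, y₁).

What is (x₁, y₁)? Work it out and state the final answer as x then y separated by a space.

√404 → a₀=20, period (10,40); ℓ=2 even so k=1
a_0=20:  p_0=20·1+0=20,  q_0=20·0+1=1
a_1=10:  p_1=10·20+1=201,  q_1=10·1+0=10
fundamental: x₁=201, y₁=10  (since 40401 − 404·100 = 1)

201 10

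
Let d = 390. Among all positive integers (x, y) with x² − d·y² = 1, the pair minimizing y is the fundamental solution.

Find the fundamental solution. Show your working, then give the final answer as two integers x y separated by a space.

[19; 1,2,1,38] for √390; ℓ=4 ⇒ convergent index 3
i=0: a=19 ⇒ p=19, q=1
i=1: a=1 ⇒ p=20, q=1
i=2: a=2 ⇒ p=59, q=3
i=3: a=1 ⇒ p=79, q=4
fundamental: x₁=79, y₁=4  (since 6241 − 390·16 = 1)

79 4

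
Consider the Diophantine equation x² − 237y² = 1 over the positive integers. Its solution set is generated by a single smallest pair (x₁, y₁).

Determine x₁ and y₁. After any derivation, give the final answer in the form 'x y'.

[15; 2,1,1,7,10,7,1,1,2,30] for √237; ℓ=10 ⇒ convergent index 9
k=0  a_k=15  p_k/q_k = 15/1
k=1  a_k=2  p_k/q_k = 31/2
…
k=4  a_k=7  p_k/q_k = 585/38
…
k=8  a_k=1  p_k/q_k = 90075/5851
k=9  a_k=2  p_k/q_k = 228151/14820
fundamental: x₁=228151, y₁=14820  (since 52052878801 − 237·219632400 = 1)

228151 14820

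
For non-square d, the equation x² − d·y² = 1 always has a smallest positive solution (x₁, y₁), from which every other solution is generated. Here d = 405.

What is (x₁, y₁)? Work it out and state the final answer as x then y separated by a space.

√405 = [20; 8,40, …], period ℓ=2 (even) → k=1
a_0=20:  p_0=20·1+0=20,  q_0=20·0+1=1
a_1=8:  p_1=8·20+1=161,  q_1=8·1+0=8
(x₁, y₁) = (161, 8);  161² − 405·8² = 1 ✓

161 8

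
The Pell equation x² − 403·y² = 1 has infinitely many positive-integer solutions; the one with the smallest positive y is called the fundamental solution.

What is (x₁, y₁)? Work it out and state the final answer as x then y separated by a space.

[20; 13,2,1,3,1,3,1,2,13,40] for √403; ℓ=10 ⇒ convergent index 9
a_0=20:  p_0=20·1+0=20,  q_0=20·0+1=1
a_1=13:  p_1=13·20+1=261,  q_1=13·1+0=13
a_2=2:  p_2=2·261+20=542,  q_2=2·13+1=27
a_3=1:  p_3=1·542+261=803,  q_3=1·27+13=40
…
a_5=1:  p_5=1·2951+803=3754,  q_5=1·147+40=187
…
a_7=1:  p_7=1·14213+3754=17967,  q_7=1·708+187=895
a_8=2:  p_8=2·17967+14213=50147,  q_8=2·895+708=2498
a_9=13:  p_9=13·50147+17967=669878,  q_9=13·2498+895=33369
fundamental: x₁=669878, y₁=33369  (since 448736534884 − 403·1113490161 = 1)

669878 33369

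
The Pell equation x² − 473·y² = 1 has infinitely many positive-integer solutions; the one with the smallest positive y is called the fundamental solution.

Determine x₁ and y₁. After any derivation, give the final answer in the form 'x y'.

[21; 1,2,1,42] for √473; ℓ=4 ⇒ convergent index 3
a_0=21:  p_0=21·1+0=21,  q_0=21·0+1=1
a_1=1:  p_1=1·21+1=22,  q_1=1·1+0=1
a_2=2:  p_2=2·22+21=65,  q_2=2·1+1=3
a_3=1:  p_3=1·65+22=87,  q_3=1·3+1=4
fundamental: x₁=87, y₁=4  (since 7569 − 473·16 = 1)

87 4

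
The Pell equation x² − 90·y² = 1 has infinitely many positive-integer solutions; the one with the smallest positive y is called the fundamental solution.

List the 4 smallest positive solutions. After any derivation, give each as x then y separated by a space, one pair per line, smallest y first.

19 2
721 76
27379 2886
1039681 109592

√90 = [9; 2,18, …], period ℓ=2 (even) → k=1
step 0: (9, 1)  from 9·(1,0) + (0,1)
step 1: (19, 2)  from 2·(9,1) + (1,0)
→ (19, 2).  Check: 19²=361, 90·2²=360, difference 1.
(19+2√90)^2 = 721 + 76√90
(19+2√90)^3 = 27379 + 2886√90
(19+2√90)^4 = 1039681 + 109592√90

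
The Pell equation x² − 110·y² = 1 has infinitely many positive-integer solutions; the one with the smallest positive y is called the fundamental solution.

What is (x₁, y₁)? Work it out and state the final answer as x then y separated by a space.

√110 → a₀=10, period (2,20); ℓ=2 even so k=1
i=0: a=10 ⇒ p=10, q=1
i=1: a=2 ⇒ p=21, q=2
(x₁, y₁) = (21, 2);  21² − 110·2² = 1 ✓

21 2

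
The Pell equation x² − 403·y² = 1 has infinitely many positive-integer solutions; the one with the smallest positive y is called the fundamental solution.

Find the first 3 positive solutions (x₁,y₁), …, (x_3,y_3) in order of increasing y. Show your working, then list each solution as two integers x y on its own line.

d=403: √d = [20; 13,2,1,3,1,3,1,2,13,40] (ℓ=10, even), read p_9/q_9
k=0  a_k=20  p_k/q_k = 20/1
…
k=2  a_k=2  p_k/q_k = 542/27
k=3  a_k=1  p_k/q_k = 803/40
k=4  a_k=3  p_k/q_k = 2951/147
…
k=8  a_k=2  p_k/q_k = 50147/2498
k=9  a_k=13  p_k/q_k = 669878/33369
fundamental: x₁=669878, y₁=33369  (since 448736534884 − 403·1113490161 = 1)
(x_2, y_2) = (669878·669878 + 403·33369·33369, 669878·33369 + 33369·669878) = (897473069767, 44706317964)
(x_3, y_3) = (669878·897473069767 + 403·33369·44706317964, 669878·44706317964 + 33369·897473069767) = (1202394930058086974, 59895557730143415)

669878 33369
897473069767 44706317964
1202394930058086974 59895557730143415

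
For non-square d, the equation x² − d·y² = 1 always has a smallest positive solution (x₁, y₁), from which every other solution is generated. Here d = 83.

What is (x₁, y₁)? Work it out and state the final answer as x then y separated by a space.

82 9

√83 = [9; 9,18, …], period ℓ=2 (even) → k=1
step 0: (9, 1)  from 9·(1,0) + (0,1)
step 1: (82, 9)  from 9·(9,1) + (1,0)
fundamental: x₁=82, y₁=9  (since 6724 − 83·81 = 1)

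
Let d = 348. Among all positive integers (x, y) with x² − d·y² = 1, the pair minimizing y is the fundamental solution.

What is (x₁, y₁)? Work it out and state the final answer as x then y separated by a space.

1567 84

√348 = [18; 1,1,1,8,1,1,1,36, …], period ℓ=8 (even) → k=7
i=0: a=18 ⇒ p=18, q=1
i=1: a=1 ⇒ p=19, q=1
…
i=6: a=1 ⇒ p=1026, q=55
i=7: a=1 ⇒ p=1567, q=84
fundamental: x₁=1567, y₁=84  (since 2455489 − 348·7056 = 1)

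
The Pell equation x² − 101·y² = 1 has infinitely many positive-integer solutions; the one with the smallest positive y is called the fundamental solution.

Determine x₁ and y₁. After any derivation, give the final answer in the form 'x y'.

201 20

√101 → a₀=10, period (20); ℓ=1 odd so k=1
a_0=10:  p_0=10·1+0=10,  q_0=10·0+1=1
a_1=20:  p_1=20·10+1=201,  q_1=20·1+0=20
fundamental: x₁=201, y₁=20  (since 40401 − 101·400 = 1)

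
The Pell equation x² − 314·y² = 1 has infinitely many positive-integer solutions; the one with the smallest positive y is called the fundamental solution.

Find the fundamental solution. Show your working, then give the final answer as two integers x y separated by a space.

d=314: √d = [17; 1,2,1,1,2,1,34] (ℓ=7, odd), read p_13/q_13
step 0: (17, 1)  from 17·(1,0) + (0,1)
…
step 4: (124, 7)  from 1·(71,4) + (53,3)
…
step 6: (443, 25)  from 1·(319,18) + (124,7)
…
step 8: (15824, 893)  from 1·(15381,868) + (443,25)
step 9: (47029, 2654)  from 2·(15824,893) + (15381,868)
…
step 12: (282617, 15949)  from 2·(109882,6201) + (62853,3547)
step 13: (392499, 22150)  from 1·(282617,15949) + (109882,6201)
fundamental: x₁=392499, y₁=22150  (since 154055465001 − 314·490622500 = 1)

392499 22150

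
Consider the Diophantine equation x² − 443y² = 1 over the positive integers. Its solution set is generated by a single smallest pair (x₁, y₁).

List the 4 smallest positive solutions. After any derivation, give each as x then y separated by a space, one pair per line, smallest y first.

442 21
390727 18564
345402226 16410555
305335177057 14506912056

[21; 21,42] for √443; ℓ=2 ⇒ convergent index 1
a_0=21:  p_0=21·1+0=21,  q_0=21·0+1=1
a_1=21:  p_1=21·21+1=442,  q_1=21·1+0=21
fundamental: x₁=442, y₁=21  (since 195364 − 443·441 = 1)
(442+21√443)^2 = 390727 + 18564√443
(442+21√443)^3 = 345402226 + 16410555√443
(442+21√443)^4 = 305335177057 + 14506912056√443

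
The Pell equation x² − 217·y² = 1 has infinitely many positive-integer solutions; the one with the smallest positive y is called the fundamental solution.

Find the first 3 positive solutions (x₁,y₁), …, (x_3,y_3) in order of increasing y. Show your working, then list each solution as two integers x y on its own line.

d=217: √d = [14; 1,2,1,2,1,…,2,1,28] (ℓ=16, even), read p_15/q_15
k=0  a_k=14  p_k/q_k = 14/1
k=1  a_k=1  p_k/q_k = 15/1
k=2  a_k=2  p_k/q_k = 44/3
k=3  a_k=1  p_k/q_k = 59/4
k=4  a_k=2  p_k/q_k = 162/11
…
k=6  a_k=1  p_k/q_k = 383/26
…
k=8  a_k=4  p_k/q_k = 15055/1022
k=9  a_k=9  p_k/q_k = 139163/9447
…
k=13  a_k=1  p_k/q_k = 1034361/70217
k=14  a_k=2  p_k/q_k = 2809702/190735
k=15  a_k=1  p_k/q_k = 3844063/260952
fundamental: x₁=3844063, y₁=260952  (since 14776820347969 − 217·68095946304 = 1)
k=2:  x_2 = 3844063·3844063+217·260952·260952 = 29553640695937,  y_2 = 3844063·260952+260952·3844063 = 2006231855952
k=3:  x_3 = 3844063·29553640695937+217·260952·2006231855952 = 227212113429087499999,  y_3 = 3844063·2006231855952+260952·29553640695937 = 15424163293772565000

3844063 260952
29553640695937 2006231855952
227212113429087499999 15424163293772565000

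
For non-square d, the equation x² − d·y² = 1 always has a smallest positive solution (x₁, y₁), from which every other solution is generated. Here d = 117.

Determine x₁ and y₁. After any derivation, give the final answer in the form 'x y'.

649 60

√117 = [10; 1,4,2,4,1,20, …], period ℓ=6 (even) → k=5
step 0: (10, 1)  from 10·(1,0) + (0,1)
…
step 2: (54, 5)  from 4·(11,1) + (10,1)
…
step 4: (530, 49)  from 4·(119,11) + (54,5)
step 5: (649, 60)  from 1·(530,49) + (119,11)
fundamental: x₁=649, y₁=60  (since 421201 − 117·3600 = 1)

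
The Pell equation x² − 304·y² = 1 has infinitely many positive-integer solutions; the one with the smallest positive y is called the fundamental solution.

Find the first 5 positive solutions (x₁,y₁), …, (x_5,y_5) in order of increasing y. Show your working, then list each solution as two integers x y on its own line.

57799 3315
6681448801 383207370
772362118440199 44298005553945
89283516160768675201 5120760845641726740
10320995900380175197444999 591949712190194322136575

√304 → a₀=17, period (2,3,2,1,1,1,1,1,2,3,2,34); ℓ=12 even so k=11
i=0: a=17 ⇒ p=17, q=1
…
i=4: a=1 ⇒ p=401, q=23
i=5: a=1 ⇒ p=680, q=39
…
i=7: a=1 ⇒ p=1761, q=101
…
i=9: a=2 ⇒ p=7445, q=427
i=10: a=3 ⇒ p=25177, q=1444
i=11: a=2 ⇒ p=57799, q=3315
fundamental: x₁=57799, y₁=3315  (since 3340724401 − 304·10989225 = 1)
(x_2, y_2) = (57799·57799 + 304·3315·3315, 57799·3315 + 3315·57799) = (6681448801, 383207370)
(x_3, y_3) = (57799·6681448801 + 304·3315·383207370, 57799·383207370 + 3315·6681448801) = (772362118440199, 44298005553945)
(x_4, y_4) = (57799·772362118440199 + 304·3315·44298005553945, 57799·44298005553945 + 3315·772362118440199) = (89283516160768675201, 5120760845641726740)
(x_5, y_5) = (57799·89283516160768675201 + 304·3315·5120760845641726740, 57799·5120760845641726740 + 3315·89283516160768675201) = (10320995900380175197444999, 591949712190194322136575)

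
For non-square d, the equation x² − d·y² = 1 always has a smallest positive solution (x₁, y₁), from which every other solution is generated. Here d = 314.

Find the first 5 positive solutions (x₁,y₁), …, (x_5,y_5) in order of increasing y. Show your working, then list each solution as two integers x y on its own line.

392499 22150
308110930001 17387705700
241866463828532499 13649314199066450
189864690372162243720001 10714684347621377411400
149043402212524750531884812499 8411005783500436710995110750

√314 → a₀=17, period (1,2,1,1,2,1,34); ℓ=7 odd so k=13
a_0=17:  p_0=17·1+0=17,  q_0=17·0+1=1
a_1=1:  p_1=1·17+1=18,  q_1=1·1+0=1
a_2=2:  p_2=2·18+17=53,  q_2=2·1+1=3
a_3=1:  p_3=1·53+18=71,  q_3=1·3+1=4
a_4=1:  p_4=1·71+53=124,  q_4=1·4+3=7
a_5=2:  p_5=2·124+71=319,  q_5=2·7+4=18
a_6=1:  p_6=1·319+124=443,  q_6=1·18+7=25
a_7=34:  p_7=34·443+319=15381,  q_7=34·25+18=868
a_8=1:  p_8=1·15381+443=15824,  q_8=1·868+25=893
a_9=2:  p_9=2·15824+15381=47029,  q_9=2·893+868=2654
a_10=1:  p_10=1·47029+15824=62853,  q_10=1·2654+893=3547
a_11=1:  p_11=1·62853+47029=109882,  q_11=1·3547+2654=6201
a_12=2:  p_12=2·109882+62853=282617,  q_12=2·6201+3547=15949
a_13=1:  p_13=1·282617+109882=392499,  q_13=1·15949+6201=22150
→ (392499, 22150).  Check: 392499²=154055465001, 314·22150²=154055465000, difference 1.
(x_2, y_2) = (392499·392499 + 314·22150·22150, 392499·22150 + 22150·392499) = (308110930001, 17387705700)
(x_3, y_3) = (392499·308110930001 + 314·22150·17387705700, 392499·17387705700 + 22150·308110930001) = (241866463828532499, 13649314199066450)
(x_4, y_4) = (392499·241866463828532499 + 314·22150·13649314199066450, 392499·13649314199066450 + 22150·241866463828532499) = (189864690372162243720001, 10714684347621377411400)
(x_5, y_5) = (392499·189864690372162243720001 + 314·22150·10714684347621377411400, 392499·10714684347621377411400 + 22150·189864690372162243720001) = (149043402212524750531884812499, 8411005783500436710995110750)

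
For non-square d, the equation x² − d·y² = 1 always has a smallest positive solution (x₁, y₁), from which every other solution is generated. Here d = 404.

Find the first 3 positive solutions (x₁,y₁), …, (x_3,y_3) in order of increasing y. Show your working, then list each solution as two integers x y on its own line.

√404 = [20; 10,40, …], period ℓ=2 (even) → k=1
i=0: a=20 ⇒ p=20, q=1
i=1: a=10 ⇒ p=201, q=10
fundamental: x₁=201, y₁=10  (since 40401 − 404·100 = 1)
n=2: (201,10)∘(201,10) = (201·201+404·10·10, 201·10+10·201) = (80801,4020)
n=3: (80801,4020)∘(201,10) = (201·80801+404·10·4020, 201·4020+10·80801) = (32481801,1616030)

201 10
80801 4020
32481801 1616030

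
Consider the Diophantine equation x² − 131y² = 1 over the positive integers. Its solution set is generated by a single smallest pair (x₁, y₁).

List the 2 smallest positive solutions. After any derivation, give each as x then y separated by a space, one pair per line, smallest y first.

10610 927
225144199 19670940

d=131: √d = [11; 2,4,11,4,2,22] (ℓ=6, even), read p_5/q_5
k=0  a_k=11  p_k/q_k = 11/1
k=1  a_k=2  p_k/q_k = 23/2
k=2  a_k=4  p_k/q_k = 103/9
k=3  a_k=11  p_k/q_k = 1156/101
k=4  a_k=4  p_k/q_k = 4727/413
k=5  a_k=2  p_k/q_k = 10610/927
(x₁, y₁) = (10610, 927);  10610² − 131·927² = 1 ✓
(x_2, y_2) = (10610·10610 + 131·927·927, 10610·927 + 927·10610) = (225144199, 19670940)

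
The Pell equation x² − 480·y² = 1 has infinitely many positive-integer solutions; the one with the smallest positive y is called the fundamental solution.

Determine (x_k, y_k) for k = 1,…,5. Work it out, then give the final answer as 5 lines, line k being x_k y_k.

√480 = [21; 1,9,1,42, …], period ℓ=4 (even) → k=3
i=0: a=21 ⇒ p=21, q=1
…
i=2: a=9 ⇒ p=219, q=10
i=3: a=1 ⇒ p=241, q=11
fundamental: x₁=241, y₁=11  (since 58081 − 480·121 = 1)
(241+11√480)^2 = 116161 + 5302√480
(241+11√480)^3 = 55989361 + 2555553√480
(241+11√480)^4 = 26986755841 + 1231771244√480
(241+11√480)^5 = 13007560326001 + 593711184055√480

241 11
116161 5302
55989361 2555553
26986755841 1231771244
13007560326001 593711184055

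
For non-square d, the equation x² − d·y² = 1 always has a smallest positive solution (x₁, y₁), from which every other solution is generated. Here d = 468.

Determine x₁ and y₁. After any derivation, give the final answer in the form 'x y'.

649 30

√468 = [21; 1,1,1,2,1,1,1,42, …], period ℓ=8 (even) → k=7
i=0: a=21 ⇒ p=21, q=1
…
i=5: a=1 ⇒ p=238, q=11
i=6: a=1 ⇒ p=411, q=19
i=7: a=1 ⇒ p=649, q=30
fundamental: x₁=649, y₁=30  (since 421201 − 468·900 = 1)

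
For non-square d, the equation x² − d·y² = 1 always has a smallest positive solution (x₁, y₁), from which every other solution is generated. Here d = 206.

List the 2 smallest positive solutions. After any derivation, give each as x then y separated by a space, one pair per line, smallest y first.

59535 4148
7088832449 493902360

√206 → a₀=14, period (2,1,5,14,5,1,2,28); ℓ=8 even so k=7
a_0=14:  p_0=14·1+0=14,  q_0=14·0+1=1
…
a_2=1:  p_2=1·29+14=43,  q_2=1·2+1=3
…
a_5=5:  p_5=5·3459+244=17539,  q_5=5·241+17=1222
a_6=1:  p_6=1·17539+3459=20998,  q_6=1·1222+241=1463
a_7=2:  p_7=2·20998+17539=59535,  q_7=2·1463+1222=4148
(x₁, y₁) = (59535, 4148);  59535² − 206·4148² = 1 ✓
(x_2, y_2) = (59535·59535 + 206·4148·4148, 59535·4148 + 4148·59535) = (7088832449, 493902360)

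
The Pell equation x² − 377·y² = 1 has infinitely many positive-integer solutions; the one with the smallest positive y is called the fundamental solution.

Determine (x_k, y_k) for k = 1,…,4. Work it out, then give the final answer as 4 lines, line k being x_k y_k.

√377 = [19; 2,2,2,38, …], period ℓ=4 (even) → k=3
step 0: (19, 1)  from 19·(1,0) + (0,1)
step 1: (39, 2)  from 2·(19,1) + (1,0)
step 2: (97, 5)  from 2·(39,2) + (19,1)
step 3: (233, 12)  from 2·(97,5) + (39,2)
→ (233, 12).  Check: 233²=54289, 377·12²=54288, difference 1.
k=2:  x_2 = 233·233+377·12·12 = 108577,  y_2 = 233·12+12·233 = 5592
k=3:  x_3 = 233·108577+377·12·5592 = 50596649,  y_3 = 233·5592+12·108577 = 2605860
k=4:  x_4 = 233·50596649+377·12·2605860 = 23577929857,  y_4 = 233·2605860+12·50596649 = 1214325168

233 12
108577 5592
50596649 2605860
23577929857 1214325168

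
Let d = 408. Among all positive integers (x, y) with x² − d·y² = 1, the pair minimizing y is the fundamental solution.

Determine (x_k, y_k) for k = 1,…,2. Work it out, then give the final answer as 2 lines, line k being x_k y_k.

101 5
20401 1010

d=408: √d = [20; 5,40] (ℓ=2, even), read p_1/q_1
i=0: a=20 ⇒ p=20, q=1
i=1: a=5 ⇒ p=101, q=5
fundamental: x₁=101, y₁=5  (since 10201 − 408·25 = 1)
k=2:  x_2 = 101·101+408·5·5 = 20401,  y_2 = 101·5+5·101 = 1010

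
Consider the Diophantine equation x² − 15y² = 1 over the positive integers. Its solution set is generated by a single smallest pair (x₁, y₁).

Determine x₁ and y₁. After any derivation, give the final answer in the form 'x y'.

√15 → a₀=3, period (1,6); ℓ=2 even so k=1
k=0  a_k=3  p_k/q_k = 3/1
k=1  a_k=1  p_k/q_k = 4/1
→ (4, 1).  Check: 4²=16, 15·1²=15, difference 1.

4 1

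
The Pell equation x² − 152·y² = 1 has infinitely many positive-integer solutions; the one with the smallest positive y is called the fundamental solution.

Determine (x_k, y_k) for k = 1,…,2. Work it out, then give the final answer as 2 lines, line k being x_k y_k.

√152 = [12; 3,24, …], period ℓ=2 (even) → k=1
k=0  a_k=12  p_k/q_k = 12/1
k=1  a_k=3  p_k/q_k = 37/3
fundamental: x₁=37, y₁=3  (since 1369 − 152·9 = 1)
k=2:  x_2 = 37·37+152·3·3 = 2737,  y_2 = 37·3+3·37 = 222

37 3
2737 222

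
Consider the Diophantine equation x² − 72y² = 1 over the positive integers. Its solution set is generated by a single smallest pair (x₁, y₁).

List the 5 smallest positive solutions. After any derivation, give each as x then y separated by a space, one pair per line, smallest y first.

17 2
577 68
19601 2310
665857 78472
22619537 2665738

√72 → a₀=8, period (2,16); ℓ=2 even so k=1
i=0: a=8 ⇒ p=8, q=1
i=1: a=2 ⇒ p=17, q=2
fundamental: x₁=17, y₁=2  (since 289 − 72·4 = 1)
n=2: (17,2)∘(17,2) = (17·17+72·2·2, 17·2+2·17) = (577,68)
n=3: (577,68)∘(17,2) = (17·577+72·2·68, 17·68+2·577) = (19601,2310)
n=4: (19601,2310)∘(17,2) = (17·19601+72·2·2310, 17·2310+2·19601) = (665857,78472)
n=5: (665857,78472)∘(17,2) = (17·665857+72·2·78472, 17·78472+2·665857) = (22619537,2665738)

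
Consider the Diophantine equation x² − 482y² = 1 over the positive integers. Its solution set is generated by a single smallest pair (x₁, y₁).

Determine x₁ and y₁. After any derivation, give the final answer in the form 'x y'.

[21; 1,20,1,42] for √482; ℓ=4 ⇒ convergent index 3
k=0  a_k=21  p_k/q_k = 21/1
…
k=2  a_k=20  p_k/q_k = 461/21
k=3  a_k=1  p_k/q_k = 483/22
(x₁, y₁) = (483, 22);  483² − 482·22² = 1 ✓

483 22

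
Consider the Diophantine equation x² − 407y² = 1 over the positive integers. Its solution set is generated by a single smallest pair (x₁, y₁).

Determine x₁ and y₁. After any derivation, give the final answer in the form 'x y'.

√407 = [20; 5,1,2,1,5,40, …], period ℓ=6 (even) → k=5
a_0=20:  p_0=20·1+0=20,  q_0=20·0+1=1
…
a_3=2:  p_3=2·121+101=343,  q_3=2·6+5=17
a_4=1:  p_4=1·343+121=464,  q_4=1·17+6=23
a_5=5:  p_5=5·464+343=2663,  q_5=5·23+17=132
fundamental: x₁=2663, y₁=132  (since 7091569 − 407·17424 = 1)

2663 132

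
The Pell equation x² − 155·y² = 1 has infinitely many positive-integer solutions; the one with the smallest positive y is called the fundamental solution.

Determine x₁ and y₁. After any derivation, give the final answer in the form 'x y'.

249 20

√155 = [12; 2,4,2,24, …], period ℓ=4 (even) → k=3
step 0: (12, 1)  from 12·(1,0) + (0,1)
step 1: (25, 2)  from 2·(12,1) + (1,0)
step 2: (112, 9)  from 4·(25,2) + (12,1)
step 3: (249, 20)  from 2·(112,9) + (25,2)
fundamental: x₁=249, y₁=20  (since 62001 − 155·400 = 1)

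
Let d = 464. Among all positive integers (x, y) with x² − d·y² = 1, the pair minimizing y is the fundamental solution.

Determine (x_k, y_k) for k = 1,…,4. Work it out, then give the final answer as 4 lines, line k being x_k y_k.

[21; 1,1,5,1,1,1,5,1,1,42] for √464; ℓ=10 ⇒ convergent index 9
k=0  a_k=21  p_k/q_k = 21/1
k=1  a_k=1  p_k/q_k = 22/1
…
k=4  a_k=1  p_k/q_k = 280/13
k=5  a_k=1  p_k/q_k = 517/24
k=6  a_k=1  p_k/q_k = 797/37
k=7  a_k=5  p_k/q_k = 4502/209
k=8  a_k=1  p_k/q_k = 5299/246
k=9  a_k=1  p_k/q_k = 9801/455
fundamental: x₁=9801, y₁=455  (since 96059601 − 464·207025 = 1)
(x_2, y_2) = (9801·9801 + 464·455·455, 9801·455 + 455·9801) = (192119201, 8918910)
(x_3, y_3) = (9801·192119201 + 464·455·8918910, 9801·8918910 + 455·192119201) = (3765920568201, 174828473365)
(x_4, y_4) = (9801·3765920568201 + 464·455·174828473365, 9801·174828473365 + 455·3765920568201) = (73819574785756801, 3426987725981820)

9801 455
192119201 8918910
3765920568201 174828473365
73819574785756801 3426987725981820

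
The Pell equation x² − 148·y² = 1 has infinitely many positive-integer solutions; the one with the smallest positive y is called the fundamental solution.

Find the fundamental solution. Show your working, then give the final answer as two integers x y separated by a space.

73 6

√148 → a₀=12, period (6,24); ℓ=2 even so k=1
k=0  a_k=12  p_k/q_k = 12/1
k=1  a_k=6  p_k/q_k = 73/6
fundamental: x₁=73, y₁=6  (since 5329 − 148·36 = 1)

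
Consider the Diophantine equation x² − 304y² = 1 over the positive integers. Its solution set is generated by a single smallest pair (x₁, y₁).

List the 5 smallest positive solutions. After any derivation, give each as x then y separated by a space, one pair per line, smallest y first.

57799 3315
6681448801 383207370
772362118440199 44298005553945
89283516160768675201 5120760845641726740
10320995900380175197444999 591949712190194322136575

√304 → a₀=17, period (2,3,2,1,1,1,1,1,2,3,2,34); ℓ=12 even so k=11
i=0: a=17 ⇒ p=17, q=1
i=1: a=2 ⇒ p=35, q=2
…
i=3: a=2 ⇒ p=279, q=16
i=4: a=1 ⇒ p=401, q=23
i=5: a=1 ⇒ p=680, q=39
i=6: a=1 ⇒ p=1081, q=62
i=7: a=1 ⇒ p=1761, q=101
i=8: a=1 ⇒ p=2842, q=163
i=9: a=2 ⇒ p=7445, q=427
i=10: a=3 ⇒ p=25177, q=1444
i=11: a=2 ⇒ p=57799, q=3315
(x₁, y₁) = (57799, 3315);  57799² − 304·3315² = 1 ✓
n=2: (57799,3315)∘(57799,3315) = (57799·57799+304·3315·3315, 57799·3315+3315·57799) = (6681448801,383207370)
n=3: (6681448801,383207370)∘(57799,3315) = (57799·6681448801+304·3315·383207370, 57799·383207370+3315·6681448801) = (772362118440199,44298005553945)
n=4: (772362118440199,44298005553945)∘(57799,3315) = (57799·772362118440199+304·3315·44298005553945, 57799·44298005553945+3315·772362118440199) = (89283516160768675201,5120760845641726740)
n=5: (89283516160768675201,5120760845641726740)∘(57799,3315) = (57799·89283516160768675201+304·3315·5120760845641726740, 57799·5120760845641726740+3315·89283516160768675201) = (10320995900380175197444999,591949712190194322136575)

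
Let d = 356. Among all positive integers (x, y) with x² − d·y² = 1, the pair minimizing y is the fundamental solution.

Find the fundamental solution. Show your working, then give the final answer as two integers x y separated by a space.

[18; 1,6,1,1,2,…,6,1,36] for √356; ℓ=14 ⇒ convergent index 13
k=0  a_k=18  p_k/q_k = 18/1
k=1  a_k=1  p_k/q_k = 19/1
k=2  a_k=6  p_k/q_k = 132/7
k=3  a_k=1  p_k/q_k = 151/8
k=4  a_k=1  p_k/q_k = 283/15
…
k=6  a_k=1  p_k/q_k = 1000/53
k=7  a_k=8  p_k/q_k = 8717/462
k=8  a_k=1  p_k/q_k = 9717/515
k=9  a_k=2  p_k/q_k = 28151/1492
k=10  a_k=1  p_k/q_k = 37868/2007
k=11  a_k=1  p_k/q_k = 66019/3499
k=12  a_k=6  p_k/q_k = 433982/23001
k=13  a_k=1  p_k/q_k = 500001/26500
(x₁, y₁) = (500001, 26500);  500001² − 356·26500² = 1 ✓

500001 26500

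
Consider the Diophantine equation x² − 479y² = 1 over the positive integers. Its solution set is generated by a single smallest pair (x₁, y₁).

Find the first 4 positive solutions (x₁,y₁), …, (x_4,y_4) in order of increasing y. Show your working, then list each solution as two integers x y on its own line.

2989440 136591
17873503027199 816661198080
106863529779256567680 4882719303976413809
638924220926583633867571201 29193192792157684333155840

[21; 1,7,1,3,2,21,2,3,1,7,1,42] for √479; ℓ=12 ⇒ convergent index 11
i=0: a=21 ⇒ p=21, q=1
…
i=2: a=7 ⇒ p=175, q=8
i=3: a=1 ⇒ p=197, q=9
i=4: a=3 ⇒ p=766, q=35
…
i=6: a=21 ⇒ p=37075, q=1694
i=7: a=2 ⇒ p=75879, q=3467
i=8: a=3 ⇒ p=264712, q=12095
i=9: a=1 ⇒ p=340591, q=15562
i=10: a=7 ⇒ p=2648849, q=121029
i=11: a=1 ⇒ p=2989440, q=136591
fundamental: x₁=2989440, y₁=136591  (since 8936751513600 − 479·18657101281 = 1)
(2989440+136591√479)^2 = 17873503027199 + 816661198080√479
(2989440+136591√479)^3 = 106863529779256567680 + 4882719303976413809√479
(2989440+136591√479)^4 = 638924220926583633867571201 + 29193192792157684333155840√479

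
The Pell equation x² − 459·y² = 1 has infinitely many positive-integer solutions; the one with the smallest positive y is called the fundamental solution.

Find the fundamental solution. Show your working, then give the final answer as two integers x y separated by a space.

√459 → a₀=21, period (2,2,1,4,21,4,1,2,2,42); ℓ=10 even so k=9
step 0: (21, 1)  from 21·(1,0) + (0,1)
step 1: (43, 2)  from 2·(21,1) + (1,0)
step 2: (107, 5)  from 2·(43,2) + (21,1)
…
step 4: (707, 33)  from 4·(150,7) + (107,5)
…
step 6: (60695, 2833)  from 4·(14997,700) + (707,33)
…
step 8: (212079, 9899)  from 2·(75692,3533) + (60695,2833)
step 9: (499850, 23331)  from 2·(212079,9899) + (75692,3533)
(x₁, y₁) = (499850, 23331);  499850² − 459·23331² = 1 ✓

499850 23331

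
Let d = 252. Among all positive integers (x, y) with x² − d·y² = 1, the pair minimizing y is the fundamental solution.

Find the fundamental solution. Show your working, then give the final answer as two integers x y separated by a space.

127 8

[15; 1,6,1,30] for √252; ℓ=4 ⇒ convergent index 3
step 0: (15, 1)  from 15·(1,0) + (0,1)
step 1: (16, 1)  from 1·(15,1) + (1,0)
step 2: (111, 7)  from 6·(16,1) + (15,1)
step 3: (127, 8)  from 1·(111,7) + (16,1)
fundamental: x₁=127, y₁=8  (since 16129 − 252·64 = 1)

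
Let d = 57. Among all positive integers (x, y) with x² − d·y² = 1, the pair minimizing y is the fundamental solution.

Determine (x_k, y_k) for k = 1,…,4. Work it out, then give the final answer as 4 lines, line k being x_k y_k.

√57 = [7; 1,1,4,1,1,14, …], period ℓ=6 (even) → k=5
k=0  a_k=7  p_k/q_k = 7/1
k=1  a_k=1  p_k/q_k = 8/1
k=2  a_k=1  p_k/q_k = 15/2
k=3  a_k=4  p_k/q_k = 68/9
k=4  a_k=1  p_k/q_k = 83/11
k=5  a_k=1  p_k/q_k = 151/20
(x₁, y₁) = (151, 20);  151² − 57·20² = 1 ✓
k=2:  x_2 = 151·151+57·20·20 = 45601,  y_2 = 151·20+20·151 = 6040
k=3:  x_3 = 151·45601+57·20·6040 = 13771351,  y_3 = 151·6040+20·45601 = 1824060
k=4:  x_4 = 151·13771351+57·20·1824060 = 4158902401,  y_4 = 151·1824060+20·13771351 = 550860080

151 20
45601 6040
13771351 1824060
4158902401 550860080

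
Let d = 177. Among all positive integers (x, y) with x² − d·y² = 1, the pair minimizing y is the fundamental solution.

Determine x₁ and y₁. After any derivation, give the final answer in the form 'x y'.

d=177: √d = [13; 3,3,2,8,2,3,3,26] (ℓ=8, even), read p_7/q_7
step 0: (13, 1)  from 13·(1,0) + (0,1)
…
step 2: (133, 10)  from 3·(40,3) + (13,1)
step 3: (306, 23)  from 2·(133,10) + (40,3)
step 4: (2581, 194)  from 8·(306,23) + (133,10)
step 5: (5468, 411)  from 2·(2581,194) + (306,23)
step 6: (18985, 1427)  from 3·(5468,411) + (2581,194)
step 7: (62423, 4692)  from 3·(18985,1427) + (5468,411)
fundamental: x₁=62423, y₁=4692  (since 3896630929 − 177·22014864 = 1)

62423 4692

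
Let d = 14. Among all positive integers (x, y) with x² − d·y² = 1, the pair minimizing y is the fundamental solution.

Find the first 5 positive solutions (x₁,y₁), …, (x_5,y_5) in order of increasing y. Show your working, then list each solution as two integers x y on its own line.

15 4
449 120
13455 3596
403201 107760
12082575 3229204

√14 = [3; 1,2,1,6, …], period ℓ=4 (even) → k=3
step 0: (3, 1)  from 3·(1,0) + (0,1)
step 1: (4, 1)  from 1·(3,1) + (1,0)
step 2: (11, 3)  from 2·(4,1) + (3,1)
step 3: (15, 4)  from 1·(11,3) + (4,1)
fundamental: x₁=15, y₁=4  (since 225 − 14·16 = 1)
n=2: (15,4)∘(15,4) = (15·15+14·4·4, 15·4+4·15) = (449,120)
n=3: (449,120)∘(15,4) = (15·449+14·4·120, 15·120+4·449) = (13455,3596)
n=4: (13455,3596)∘(15,4) = (15·13455+14·4·3596, 15·3596+4·13455) = (403201,107760)
n=5: (403201,107760)∘(15,4) = (15·403201+14·4·107760, 15·107760+4·403201) = (12082575,3229204)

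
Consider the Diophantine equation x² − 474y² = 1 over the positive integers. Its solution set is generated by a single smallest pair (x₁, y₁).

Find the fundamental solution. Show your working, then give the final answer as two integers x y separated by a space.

d=474: √d = [21; 1,3,2,1,1,…,3,1,42] (ℓ=14, even), read p_13/q_13
i=0: a=21 ⇒ p=21, q=1
i=1: a=1 ⇒ p=22, q=1
i=2: a=3 ⇒ p=87, q=4
…
i=4: a=1 ⇒ p=283, q=13
i=5: a=1 ⇒ p=479, q=22
…
i=7: a=6 ⇒ p=5051, q=232
i=8: a=1 ⇒ p=5813, q=267
i=9: a=1 ⇒ p=10864, q=499
i=10: a=1 ⇒ p=16677, q=766
…
i=12: a=3 ⇒ p=149331, q=6859
i=13: a=1 ⇒ p=193549, q=8890
fundamental: x₁=193549, y₁=8890  (since 37461215401 − 474·79032100 = 1)

193549 8890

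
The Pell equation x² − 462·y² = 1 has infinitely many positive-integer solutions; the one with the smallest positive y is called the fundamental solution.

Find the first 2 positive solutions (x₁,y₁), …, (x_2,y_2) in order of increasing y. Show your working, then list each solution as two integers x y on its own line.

43 2
3697 172

√462 = [21; 2,42, …], period ℓ=2 (even) → k=1
i=0: a=21 ⇒ p=21, q=1
i=1: a=2 ⇒ p=43, q=2
→ (43, 2).  Check: 43²=1849, 462·2²=1848, difference 1.
(43+2√462)^2 = 3697 + 172√462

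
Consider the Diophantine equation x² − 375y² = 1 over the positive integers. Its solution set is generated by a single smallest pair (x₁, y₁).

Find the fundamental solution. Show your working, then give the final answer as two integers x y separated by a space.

√375 → a₀=19, period (2,1,2,1,5,1,2,1,2,38); ℓ=10 even so k=9
k=0  a_k=19  p_k/q_k = 19/1
…
k=2  a_k=1  p_k/q_k = 58/3
…
k=7  a_k=2  p_k/q_k = 4086/211
k=8  a_k=1  p_k/q_k = 5519/285
k=9  a_k=2  p_k/q_k = 15124/781
→ (15124, 781).  Check: 15124²=228735376, 375·781²=228735375, difference 1.

15124 781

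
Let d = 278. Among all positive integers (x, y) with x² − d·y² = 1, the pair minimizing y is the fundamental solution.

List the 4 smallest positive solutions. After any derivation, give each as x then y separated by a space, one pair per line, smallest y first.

d=278: √d = [16; 1,2,16,2,1,32] (ℓ=6, even), read p_5/q_5
step 0: (16, 1)  from 16·(1,0) + (0,1)
step 1: (17, 1)  from 1·(16,1) + (1,0)
step 2: (50, 3)  from 2·(17,1) + (16,1)
step 3: (817, 49)  from 16·(50,3) + (17,1)
step 4: (1684, 101)  from 2·(817,49) + (50,3)
step 5: (2501, 150)  from 1·(1684,101) + (817,49)
(x₁, y₁) = (2501, 150);  2501² − 278·150² = 1 ✓
(x_2, y_2) = (2501·2501 + 278·150·150, 2501·150 + 150·2501) = (12510001, 750300)
(x_3, y_3) = (2501·12510001 + 278·150·750300, 2501·750300 + 150·12510001) = (62575022501, 3753000450)
(x_4, y_4) = (2501·62575022501 + 278·150·3753000450, 2501·3753000450 + 150·62575022501) = (313000250040001, 18772507500600)

2501 150
12510001 750300
62575022501 3753000450
313000250040001 18772507500600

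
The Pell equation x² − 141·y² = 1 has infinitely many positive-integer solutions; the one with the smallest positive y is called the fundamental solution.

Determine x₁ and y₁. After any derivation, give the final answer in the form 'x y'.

√141 → a₀=11, period (1,6,1,22); ℓ=4 even so k=3
i=0: a=11 ⇒ p=11, q=1
…
i=2: a=6 ⇒ p=83, q=7
i=3: a=1 ⇒ p=95, q=8
fundamental: x₁=95, y₁=8  (since 9025 − 141·64 = 1)

95 8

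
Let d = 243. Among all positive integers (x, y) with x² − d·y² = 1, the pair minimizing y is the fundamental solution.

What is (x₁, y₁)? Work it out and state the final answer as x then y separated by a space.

70226 4505

d=243: √d = [15; 1,1,2,3,15,3,2,1,1,30] (ℓ=10, even), read p_9/q_9
k=0  a_k=15  p_k/q_k = 15/1
k=1  a_k=1  p_k/q_k = 16/1
k=2  a_k=1  p_k/q_k = 31/2
k=3  a_k=2  p_k/q_k = 78/5
…
k=5  a_k=15  p_k/q_k = 4053/260
k=6  a_k=3  p_k/q_k = 12424/797
…
k=8  a_k=1  p_k/q_k = 41325/2651
k=9  a_k=1  p_k/q_k = 70226/4505
(x₁, y₁) = (70226, 4505);  70226² − 243·4505² = 1 ✓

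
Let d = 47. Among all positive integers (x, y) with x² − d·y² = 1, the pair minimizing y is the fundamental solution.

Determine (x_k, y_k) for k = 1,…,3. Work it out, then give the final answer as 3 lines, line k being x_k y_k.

48 7
4607 672
442224 64505

[6; 1,5,1,12] for √47; ℓ=4 ⇒ convergent index 3
step 0: (6, 1)  from 6·(1,0) + (0,1)
step 1: (7, 1)  from 1·(6,1) + (1,0)
step 2: (41, 6)  from 5·(7,1) + (6,1)
step 3: (48, 7)  from 1·(41,6) + (7,1)
(x₁, y₁) = (48, 7);  48² − 47·7² = 1 ✓
(x_2, y_2) = (48·48 + 47·7·7, 48·7 + 7·48) = (4607, 672)
(x_3, y_3) = (48·4607 + 47·7·672, 48·672 + 7·4607) = (442224, 64505)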